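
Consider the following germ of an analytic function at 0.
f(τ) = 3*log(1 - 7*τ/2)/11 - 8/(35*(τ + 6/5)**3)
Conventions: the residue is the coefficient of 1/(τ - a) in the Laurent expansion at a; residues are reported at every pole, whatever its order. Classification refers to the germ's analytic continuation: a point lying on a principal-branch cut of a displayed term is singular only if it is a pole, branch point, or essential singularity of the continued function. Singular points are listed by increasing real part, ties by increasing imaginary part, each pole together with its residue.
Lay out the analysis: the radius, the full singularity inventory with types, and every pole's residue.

Denominator factor (τ + 6/5)^3: pole of order 3 at -6/5, modulus 6/5.
Branch term (3/11)*log(1 - τ/(2/7)): its argument vanishes at τ = 2/7, a logarithmic branch point, modulus 2/7.
The radius of convergence is the smallest modulus among the singular points: 2/7.
The branch term is analytic at -6/5 and contributes nothing to the residue; only the rational part matters.
At the order-3 pole -6/5 set g(τ) = (τ - (-6/5))^3*(rational part) = -8/35.
Order-3 pole: residue = g''(a)/2; g''(-6/5) = 0, so the residue is 0.
List the singular points by increasing real part (a conjugate pair: the negative imaginary part first).

Radius of convergence at 0: 2/7.
At -6/5: a pole of order 3; residue 0.
At 2/7: a logarithmic branch point.


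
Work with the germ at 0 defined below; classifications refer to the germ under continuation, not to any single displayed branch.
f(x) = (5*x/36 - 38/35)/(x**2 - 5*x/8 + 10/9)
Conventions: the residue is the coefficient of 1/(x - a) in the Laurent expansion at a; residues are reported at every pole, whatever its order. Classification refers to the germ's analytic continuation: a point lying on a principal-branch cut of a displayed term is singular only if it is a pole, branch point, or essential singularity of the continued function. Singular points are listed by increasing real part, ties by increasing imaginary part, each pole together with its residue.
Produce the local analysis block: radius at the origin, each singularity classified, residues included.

Denominator factor (x**2 - 5*x/8 + 10/9): discriminant -2335/576, complex-conjugate roots (5/16) + ((1/48)*sqrt(2335))*i and (5/16) - ((1/48)*sqrt(2335))*i; poles of order 1, moduli (1/3)*sqrt(10) and (1/3)*sqrt(10).
The radius of convergence is the smallest modulus among the singular points: (1/3)*sqrt(10).
The factor x**2 - 5*x/8 + 10/9 splits as (x - a)(x - a') with a = (5/16) - ((1/48)*sqrt(2335))*i, a' = (5/16) + ((1/48)*sqrt(2335))*i. At the order-1 pole a set g(x) = (x - a)*f(x) = [5*x/36 - 38/35] / (x - a').
Simple pole: residue = g(a) at a = (5/16) - ((1/48)*sqrt(2335))*i, which is (5/72) - ((21013/1961400)*sqrt(2335))*i.
The factor x**2 - 5*x/8 + 10/9 splits as (x - a)(x - a') with a = (5/16) + ((1/48)*sqrt(2335))*i, a' = (5/16) - ((1/48)*sqrt(2335))*i. At the order-1 pole a set g(x) = (x - a)*f(x) = [5*x/36 - 38/35] / (x - a').
Simple pole: residue = g(a) at a = (5/16) + ((1/48)*sqrt(2335))*i, which is (5/72) + ((21013/1961400)*sqrt(2335))*i.
List the singular points by increasing real part (a conjugate pair: the negative imaginary part first).

Radius of convergence at 0: (1/3)*sqrt(10).
At (5/16) - ((1/48)*sqrt(2335))*i: a pole of order 1; residue (5/72) - ((21013/1961400)*sqrt(2335))*i.
At (5/16) + ((1/48)*sqrt(2335))*i: a pole of order 1; residue (5/72) + ((21013/1961400)*sqrt(2335))*i.


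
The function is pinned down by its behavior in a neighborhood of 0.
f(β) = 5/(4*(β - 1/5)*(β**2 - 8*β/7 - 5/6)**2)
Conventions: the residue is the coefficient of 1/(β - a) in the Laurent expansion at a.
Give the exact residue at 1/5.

The residue is 1378125/1151329.

At the order-1 pole 1/5 set g(β) = (β - (1/5))*f(β) = 5/(4*(β**2 - 8*β/7 - 5/6)**2).
Simple pole: residue = g(a) at a = 1/5, which is 1378125/1151329.


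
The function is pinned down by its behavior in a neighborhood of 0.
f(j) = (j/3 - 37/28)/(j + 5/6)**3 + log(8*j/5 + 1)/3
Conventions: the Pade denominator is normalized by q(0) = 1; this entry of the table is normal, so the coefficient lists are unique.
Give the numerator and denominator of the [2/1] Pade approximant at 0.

The Pade approximant has numerator coefficients [-1998/875, 2823231074/598329375, -30413853124/8974940625]; denominator coefficients [1, 276175/136761].

Taylor coefficients needed (expand at 0): a_0 = -1998/875, a_1 = 122452/13125, a_2 = -1458784/65625, a_3 = 353504/7875.
Write the denominator as Q(j) = 1 + q1*j. Requiring Q*f - P = O(j^4) with deg P <= 2 kills the coefficients of j^3..j^3 in Q*f:
  j^3: a_3 + q1*a_2 = 0, i.e. 353504/7875 + (-1458784/65625)*q1 = 0.
Solving this linear system: q1 = 276175/136761.
The numerator is Q*f truncated at degree 2: P0 = a_0 = -1998/875; P1 = a_1 + q1*a_0 = 2823231074/598329375; P2 = a_2 + q1*a_1 = -30413853124/8974940625.


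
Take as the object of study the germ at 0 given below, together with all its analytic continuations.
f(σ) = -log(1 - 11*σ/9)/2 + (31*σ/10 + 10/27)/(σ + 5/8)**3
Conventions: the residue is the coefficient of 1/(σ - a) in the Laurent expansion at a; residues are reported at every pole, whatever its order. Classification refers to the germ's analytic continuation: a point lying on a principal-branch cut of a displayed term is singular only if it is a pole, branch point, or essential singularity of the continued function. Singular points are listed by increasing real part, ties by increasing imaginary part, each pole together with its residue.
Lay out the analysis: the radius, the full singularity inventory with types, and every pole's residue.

Radius of convergence at 0: 5/8.
At -5/8: a pole of order 3; residue 0.
At 9/11: a logarithmic branch point.

Denominator factor (σ + 5/8)^3: pole of order 3 at -5/8, modulus 5/8.
Branch term (-1/2)*log(1 - σ/(9/11)): its argument vanishes at σ = 9/11, a logarithmic branch point, modulus 9/11.
The radius of convergence is the smallest modulus among the singular points: 5/8.
The branch term is analytic at -5/8 and contributes nothing to the residue; only the rational part matters.
At the order-3 pole -5/8 set g(σ) = (σ - (-5/8))^3*(rational part) = 31*σ/10 + 10/27.
Order-3 pole: residue = g''(a)/2; g''(-5/8) = 0, so the residue is 0.
List the singular points by increasing real part (a conjugate pair: the negative imaginary part first).


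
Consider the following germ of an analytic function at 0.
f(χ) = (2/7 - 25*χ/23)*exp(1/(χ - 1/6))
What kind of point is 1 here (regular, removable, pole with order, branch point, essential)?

The point is a regular point.

There is no denominator, hence no pole anywhere.
The essential point of exp(1/(χ - (1/6))) is 1/6, not 1.
So the germ continues analytically to 1.


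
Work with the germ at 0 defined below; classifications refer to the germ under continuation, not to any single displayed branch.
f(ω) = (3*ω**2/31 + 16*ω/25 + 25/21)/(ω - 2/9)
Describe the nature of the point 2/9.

The denominator factor ω - 2/9 vanishes at 2/9 and appears to the power 1; the numerator there equals 195907/146475, nonzero, and no other factor vanishes.
Hence a pole whose order is the multiplicity, 1.

The point is a pole of order 1.


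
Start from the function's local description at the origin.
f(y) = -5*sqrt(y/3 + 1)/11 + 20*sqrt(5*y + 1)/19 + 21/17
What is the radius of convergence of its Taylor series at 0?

The radius of convergence is 1/5.

Branch term (-5/11)*sqrt(1 - y/(-3)): its argument vanishes at y = -3, a square-root branch point, modulus 3.
Branch term (20/19)*sqrt(1 - y/(-1/5)): its argument vanishes at y = -1/5, a square-root branch point, modulus 1/5.
The radius of convergence is the smallest modulus among the singular points: 1/5.


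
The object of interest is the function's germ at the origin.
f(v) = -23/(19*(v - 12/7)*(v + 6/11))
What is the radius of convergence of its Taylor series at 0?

The radius of convergence is 6/11.

Denominator factor (v - 12/7): pole of order 1 at 12/7, modulus 12/7.
Denominator factor (v + 6/11): pole of order 1 at -6/11, modulus 6/11.
The radius of convergence is the smallest modulus among the singular points: 6/11.


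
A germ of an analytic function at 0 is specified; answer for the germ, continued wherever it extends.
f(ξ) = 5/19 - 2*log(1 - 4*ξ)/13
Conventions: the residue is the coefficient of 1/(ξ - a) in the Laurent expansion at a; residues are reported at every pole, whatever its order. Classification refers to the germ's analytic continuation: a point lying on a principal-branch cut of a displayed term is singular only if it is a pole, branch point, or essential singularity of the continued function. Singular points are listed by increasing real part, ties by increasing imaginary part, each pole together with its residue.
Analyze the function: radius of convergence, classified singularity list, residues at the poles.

Radius of convergence at 0: 1/4.
At 1/4: a logarithmic branch point.

Branch term (-2/13)*log(1 - ξ/(1/4)): its argument vanishes at ξ = 1/4, a logarithmic branch point, modulus 1/4.
The radius of convergence is the smallest modulus among the singular points: 1/4.


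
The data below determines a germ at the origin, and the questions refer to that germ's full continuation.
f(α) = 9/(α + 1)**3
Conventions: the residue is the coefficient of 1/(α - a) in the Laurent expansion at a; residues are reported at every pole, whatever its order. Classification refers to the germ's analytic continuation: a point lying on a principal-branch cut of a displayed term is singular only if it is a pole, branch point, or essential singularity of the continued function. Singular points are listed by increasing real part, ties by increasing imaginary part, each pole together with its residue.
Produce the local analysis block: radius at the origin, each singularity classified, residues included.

Radius of convergence at 0: 1.
At -1: a pole of order 3; residue 0.

Denominator factor (α + 1)^3: pole of order 3 at -1, modulus 1.
The radius of convergence is the smallest modulus among the singular points: 1.
At the order-3 pole -1 set g(α) = (α - (-1))^3*f(α) = 9.
Order-3 pole: residue = g''(a)/2; g''(-1) = 0, so the residue is 0.


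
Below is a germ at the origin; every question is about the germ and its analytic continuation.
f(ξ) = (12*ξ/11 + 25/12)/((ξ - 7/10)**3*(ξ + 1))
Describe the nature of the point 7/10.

The point is a pole of order 3.

The denominator factor ξ - 7/10 vanishes at 7/10 and appears to the power 3; the numerator there equals 1879/660, nonzero, and no other factor vanishes.
Hence a pole whose order is the multiplicity, 3.


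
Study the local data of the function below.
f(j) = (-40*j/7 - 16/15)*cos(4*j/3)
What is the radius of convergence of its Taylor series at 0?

The factor cos(4*j/3) is entire and contributes no finite singular point.
The polynomial part has no poles.
No finite singular points: the Taylor series at 0 converges everywhere.

The radius of convergence is infinite.


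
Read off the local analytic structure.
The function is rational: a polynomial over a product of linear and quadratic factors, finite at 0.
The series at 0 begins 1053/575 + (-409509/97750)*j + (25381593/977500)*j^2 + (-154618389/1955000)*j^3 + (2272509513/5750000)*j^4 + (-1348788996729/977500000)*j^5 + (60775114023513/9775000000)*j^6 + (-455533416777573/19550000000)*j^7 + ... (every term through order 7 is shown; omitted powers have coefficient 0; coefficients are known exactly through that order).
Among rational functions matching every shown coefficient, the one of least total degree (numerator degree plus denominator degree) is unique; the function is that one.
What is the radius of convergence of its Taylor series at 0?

The radius of convergence is -1 + (1/3)*sqrt(14).

No rational of total degree below 5 reproduces all 8 coefficients; solving the [1/4] Pade equations on them gives f(j) = (39/23 - 40*j/17)/((j**2 - 2*j - 5/9)*(j**2 + 9*j/2 - 5/3)), whose expansion matches every shown term.
Denominator factor (j**2 + 9*j/2 - 5/3): discriminant 323/12, real irrational roots -9/4 + (1/12)*sqrt(969) and -9/4 - (1/12)*sqrt(969); poles of order 1, moduli -9/4 + (1/12)*sqrt(969) and 9/4 + (1/12)*sqrt(969).
Denominator factor (j**2 - 2*j - 5/9): discriminant 56/9, real irrational roots 1 + (1/3)*sqrt(14) and 1 - (1/3)*sqrt(14); poles of order 1, moduli 1 + (1/3)*sqrt(14) and -1 + (1/3)*sqrt(14).
The radius of convergence is the smallest modulus among the singular points: -1 + (1/3)*sqrt(14).


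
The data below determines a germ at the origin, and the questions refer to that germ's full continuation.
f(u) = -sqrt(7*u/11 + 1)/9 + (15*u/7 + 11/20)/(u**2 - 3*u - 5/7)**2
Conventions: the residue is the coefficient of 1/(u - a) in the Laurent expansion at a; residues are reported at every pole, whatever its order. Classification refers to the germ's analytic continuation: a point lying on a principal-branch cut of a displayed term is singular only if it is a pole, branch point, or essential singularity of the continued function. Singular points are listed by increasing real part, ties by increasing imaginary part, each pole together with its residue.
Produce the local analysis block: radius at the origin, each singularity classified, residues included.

Radius of convergence at 0: -3/2 + (1/14)*sqrt(581).
At -11/7: an algebraic (square-root) branch point.
At 3/2 - (1/14)*sqrt(581): a pole of order 2; residue (527/68890)*sqrt(581).
At 3/2 + (1/14)*sqrt(581): a pole of order 2; residue -(527/68890)*sqrt(581).

Denominator factor (u**2 - 3*u - 5/7)^2: discriminant 83/7, real irrational roots 3/2 + (1/14)*sqrt(581) and 3/2 - (1/14)*sqrt(581); poles of order 2, moduli 3/2 + (1/14)*sqrt(581) and -3/2 + (1/14)*sqrt(581).
Branch term (-1/9)*sqrt(1 - u/(-11/7)): its argument vanishes at u = -11/7, a square-root branch point, modulus 11/7.
The radius of convergence is the smallest modulus among the singular points: -3/2 + (1/14)*sqrt(581).
The branch term is analytic at 3/2 - (1/14)*sqrt(581) and contributes nothing to the residue; only the rational part matters.
The factor u**2 - 3*u - 5/7 splits as (u - a)(u - a') with a = 3/2 - (1/14)*sqrt(581), a' = 3/2 + (1/14)*sqrt(581). At the order-2 pole a set g(u) = (u - a)^2*(rational part) = [15*u/7 + 11/20] / (u - a')^2.
Order-2 pole: residue = g'(a); g'(3/2 - (1/14)*sqrt(581)) = (527/68890)*sqrt(581), so the residue is (527/68890)*sqrt(581).
The branch term is analytic at 3/2 + (1/14)*sqrt(581) and contributes nothing to the residue; only the rational part matters.
The factor u**2 - 3*u - 5/7 splits as (u - a)(u - a') with a = 3/2 + (1/14)*sqrt(581), a' = 3/2 - (1/14)*sqrt(581). At the order-2 pole a set g(u) = (u - a)^2*(rational part) = [15*u/7 + 11/20] / (u - a')^2.
Order-2 pole: residue = g'(a); g'(3/2 + (1/14)*sqrt(581)) = -(527/68890)*sqrt(581), so the residue is -(527/68890)*sqrt(581).
List the singular points by increasing real part (a conjugate pair: the negative imaginary part first).


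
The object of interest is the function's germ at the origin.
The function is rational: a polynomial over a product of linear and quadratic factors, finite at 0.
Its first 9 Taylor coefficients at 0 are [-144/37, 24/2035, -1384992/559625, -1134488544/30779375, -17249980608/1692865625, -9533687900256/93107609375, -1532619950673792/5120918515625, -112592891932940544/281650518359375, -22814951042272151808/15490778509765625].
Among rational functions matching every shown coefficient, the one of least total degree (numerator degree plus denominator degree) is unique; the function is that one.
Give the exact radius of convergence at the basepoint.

The radius of convergence is 5/12.

No rational of total degree below 7 reproduces all 9 coefficients; solving the [2/5] Pade equations on them gives f(σ) = (-8*σ**2/25 + σ/2 + 15/37)/((σ - 5/12)*(σ**2 + 10*σ/11 + 1/2)**2), whose expansion matches every shown term.
Denominator factor (σ - 5/12): pole of order 1 at 5/12, modulus 5/12.
Denominator factor (σ**2 + 10*σ/11 + 1/2)^2: discriminant -142/121, complex-conjugate roots (-5/11) + ((1/22)*sqrt(142))*i and (-5/11) - ((1/22)*sqrt(142))*i; poles of order 2, moduli (1/2)*sqrt(2) and (1/2)*sqrt(2).
The radius of convergence is the smallest modulus among the singular points: 5/12.


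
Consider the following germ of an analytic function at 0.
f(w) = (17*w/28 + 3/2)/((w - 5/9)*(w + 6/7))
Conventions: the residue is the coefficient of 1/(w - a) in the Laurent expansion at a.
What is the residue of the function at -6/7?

At the order-1 pole -6/7 set g(w) = (w - (-6/7))*f(w) = (17*w/28 + 3/2)/(w - 5/9).
Simple pole: residue = g(a) at a = -6/7, which is -432/623.

The residue is -432/623.


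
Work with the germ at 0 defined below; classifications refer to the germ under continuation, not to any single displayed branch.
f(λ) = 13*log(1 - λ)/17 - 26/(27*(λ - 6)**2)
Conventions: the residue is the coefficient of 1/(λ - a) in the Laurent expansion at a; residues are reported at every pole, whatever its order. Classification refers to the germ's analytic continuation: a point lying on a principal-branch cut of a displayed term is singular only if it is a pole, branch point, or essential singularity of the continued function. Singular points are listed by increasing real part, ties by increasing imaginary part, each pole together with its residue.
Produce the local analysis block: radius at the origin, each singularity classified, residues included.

Denominator factor (λ - 6)^2: pole of order 2 at 6, modulus 6.
Branch term (13/17)*log(1 - λ/(1)): its argument vanishes at λ = 1, a logarithmic branch point, modulus 1.
The radius of convergence is the smallest modulus among the singular points: 1.
The branch term is analytic at 6 and contributes nothing to the residue; only the rational part matters.
At the order-2 pole 6 set g(λ) = (λ - (6))^2*(rational part) = -26/27.
Order-2 pole: residue = g'(a); g'(6) = 0, so the residue is 0.
List the singular points by increasing real part (a conjugate pair: the negative imaginary part first).

Radius of convergence at 0: 1.
At 1: a logarithmic branch point.
At 6: a pole of order 2; residue 0.


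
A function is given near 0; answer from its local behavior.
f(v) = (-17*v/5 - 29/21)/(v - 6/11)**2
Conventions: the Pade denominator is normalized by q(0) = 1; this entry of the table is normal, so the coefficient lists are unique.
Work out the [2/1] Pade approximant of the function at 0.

Taylor coefficients needed (expand at 0): a_0 = -3509/756, a_1 = -161293/5670, a_2 = -4023613/45360, a_3 = -93746323/408240.
Write the denominator as Q(v) = 1 + q1*v. Requiring Q*f - P = O(v^4) with deg P <= 2 kills the coefficients of v^3..v^3 in Q*f:
  v^3: a_3 + q1*a_2 = 0, i.e. -93746323/408240 + (-4023613/45360)*q1 = 0.
Solving this linear system: q1 = -70433/27207.
The numerator is Q*f truncated at degree 2: P0 = a_0 = -3509/756; P1 = a_1 + q1*a_0 = -1689785449/102842460; P2 = a_2 + q1*a_1 = -18587639939/1234109520.

The Pade approximant has numerator coefficients [-3509/756, -1689785449/102842460, -18587639939/1234109520]; denominator coefficients [1, -70433/27207].


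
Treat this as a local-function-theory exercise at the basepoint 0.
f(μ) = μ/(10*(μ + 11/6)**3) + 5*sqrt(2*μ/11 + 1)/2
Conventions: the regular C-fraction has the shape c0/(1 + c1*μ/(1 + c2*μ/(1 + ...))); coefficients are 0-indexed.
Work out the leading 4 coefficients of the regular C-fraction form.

Taylor coefficients (expand at 0): a_0 = 5/2, a_1 = 3241/13310, a_2 = -10801/292820, a_3 = 96337/3221020.
c0 = a_0 = 5/2. Peel one level at a time: if S = 1 + c*μ/S' with S'(0) = 1, then c is the μ-coefficient of S and S' = c*μ/(S - 1).
S_1 = c0/f = 1 + (-3241/33275)*μ + (53681187/2214451250)*μ^2 + ...; c1 = -3241/33275.
S_2 = c1*μ/(S_1 - 1) = 1 + (7668741/30812650)*μ + (-72542119/726282172)*μ^2 + ...; c2 = 7668741/30812650.
S_3 = c2*μ/(S_2 - 1) = 1 + (19949082725/49708779162)*μ + ...; c3 = 19949082725/49708779162.

The regular C-fraction coefficients are [5/2, -3241/33275, 7668741/30812650, 19949082725/49708779162].


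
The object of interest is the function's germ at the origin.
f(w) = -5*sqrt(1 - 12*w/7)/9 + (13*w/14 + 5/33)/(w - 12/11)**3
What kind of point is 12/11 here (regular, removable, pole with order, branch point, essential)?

The point is a pole of order 3.

The denominator factor w - 12/11 vanishes at 12/11 and appears to the power 3; the numerator there equals 269/231, nonzero, and no other factor vanishes.
The branch terms are analytic at this point.
Hence a pole whose order is the multiplicity, 3.


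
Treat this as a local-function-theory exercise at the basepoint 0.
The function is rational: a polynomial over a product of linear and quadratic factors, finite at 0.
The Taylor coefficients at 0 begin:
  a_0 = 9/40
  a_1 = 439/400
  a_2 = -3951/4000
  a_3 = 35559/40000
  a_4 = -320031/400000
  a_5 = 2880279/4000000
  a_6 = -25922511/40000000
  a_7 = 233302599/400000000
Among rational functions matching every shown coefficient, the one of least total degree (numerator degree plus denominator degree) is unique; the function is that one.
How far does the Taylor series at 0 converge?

No rational of total degree below 2 reproduces all 8 coefficients; solving the [1/1] Pade equations on them gives f(n) = (13*n/9 + 1/4)/(n + 10/9), whose expansion matches every shown term.
Denominator factor (n + 10/9): pole of order 1 at -10/9, modulus 10/9.
The radius of convergence is the smallest modulus among the singular points: 10/9.

The radius of convergence is 10/9.


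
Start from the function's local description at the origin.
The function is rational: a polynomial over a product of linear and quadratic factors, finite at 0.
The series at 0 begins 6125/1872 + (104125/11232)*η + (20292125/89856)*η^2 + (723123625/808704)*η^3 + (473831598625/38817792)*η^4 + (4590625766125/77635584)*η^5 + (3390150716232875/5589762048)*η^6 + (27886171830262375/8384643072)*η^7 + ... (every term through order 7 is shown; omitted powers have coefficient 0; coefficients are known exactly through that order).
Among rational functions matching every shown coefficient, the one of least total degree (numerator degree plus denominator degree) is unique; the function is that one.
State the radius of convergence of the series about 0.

The radius of convergence is 11/2 - (1/14)*sqrt(5593).

No rational of total degree below 6 reproduces all 8 coefficients; solving the [0/6] Pade equations on them gives f(η) = 5/(13*(η + 1/5)**2*(η**2 - 11*η + 12/7)**2), whose expansion matches every shown term.
Denominator factor (η + 1/5)^2: pole of order 2 at -1/5, modulus 1/5.
Denominator factor (η**2 - 11*η + 12/7)^2: discriminant 799/7, real irrational roots 11/2 + (1/14)*sqrt(5593) and 11/2 - (1/14)*sqrt(5593); poles of order 2, moduli 11/2 + (1/14)*sqrt(5593) and 11/2 - (1/14)*sqrt(5593).
The radius of convergence is the smallest modulus among the singular points: 11/2 - (1/14)*sqrt(5593).


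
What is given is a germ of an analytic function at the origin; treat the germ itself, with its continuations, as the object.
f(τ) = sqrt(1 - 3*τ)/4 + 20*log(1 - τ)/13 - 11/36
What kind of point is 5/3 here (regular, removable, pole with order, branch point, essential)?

There is no denominator, hence no pole anywhere.
Branch term sqrt(1 - τ/(1/3)): argument at 5/3 is -4, nonzero, so 5/3 is not its branch point (a point on a principal cut is still regular for the continued germ).
Branch term log(1 - τ/(1)): argument at 5/3 is -2/3, nonzero, so 5/3 is not its branch point (a point on a principal cut is still regular for the continued germ).
So the germ continues analytically to 5/3.

The point is a regular point.


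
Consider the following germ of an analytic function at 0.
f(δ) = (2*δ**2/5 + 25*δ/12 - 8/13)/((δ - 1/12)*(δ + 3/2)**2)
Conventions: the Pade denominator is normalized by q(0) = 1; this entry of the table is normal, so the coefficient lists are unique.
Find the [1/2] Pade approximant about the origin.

The Pade approximant has numerator coefficients [128/39, -363951076/30465513]; denominator coefficients [1, -8531240/781167, -152944108/11717505].

Taylor coefficients needed (expand at 0): a_0 = 128/39, a_1 = 932/39, a_2 = 533216/1755, a_3 = 19112272/5265.
Write the denominator as Q(δ) = 1 + q1*δ + q2*δ^2. Requiring Q*f - P = O(δ^4) with deg P <= 1 kills the coefficients of δ^2..δ^3 in Q*f:
  δ^2: a_2 + q1*a_1 + q2*a_0 = 0, i.e. 533216/1755 + (932/39)*q1 + (128/39)*q2 = 0.
  δ^3: a_3 + q1*a_2 + q2*a_1 = 0, i.e. 19112272/5265 + (533216/1755)*q1 + (932/39)*q2 = 0.
Solving this linear system: q1 = -8531240/781167, q2 = -152944108/11717505.
The numerator is Q*f truncated at degree 1: P0 = a_0 = 128/39; P1 = a_1 + q1*a_0 = -363951076/30465513.


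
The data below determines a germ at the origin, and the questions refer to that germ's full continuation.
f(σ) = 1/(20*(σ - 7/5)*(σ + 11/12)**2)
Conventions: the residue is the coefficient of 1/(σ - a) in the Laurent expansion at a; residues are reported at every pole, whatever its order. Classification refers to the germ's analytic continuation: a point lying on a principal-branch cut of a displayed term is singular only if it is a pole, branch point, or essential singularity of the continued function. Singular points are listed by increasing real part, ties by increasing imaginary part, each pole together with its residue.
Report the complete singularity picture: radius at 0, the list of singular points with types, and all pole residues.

Radius of convergence at 0: 11/12.
At -11/12: a pole of order 2; residue -180/19321.
At 7/5: a pole of order 1; residue 180/19321.

Denominator factor (σ - 7/5): pole of order 1 at 7/5, modulus 7/5.
Denominator factor (σ + 11/12)^2: pole of order 2 at -11/12, modulus 11/12.
The radius of convergence is the smallest modulus among the singular points: 11/12.
At the order-2 pole -11/12 set g(σ) = (σ - (-11/12))^2*f(σ) = 1/(20*(σ - 7/5)).
Order-2 pole: residue = g'(a); g'(-11/12) = -180/19321, so the residue is -180/19321.
At the order-1 pole 7/5 set g(σ) = (σ - (7/5))*f(σ) = 1/(20*(σ + 11/12)**2).
Simple pole: residue = g(a) at a = 7/5, which is 180/19321.
List the singular points by increasing real part (a conjugate pair: the negative imaginary part first).


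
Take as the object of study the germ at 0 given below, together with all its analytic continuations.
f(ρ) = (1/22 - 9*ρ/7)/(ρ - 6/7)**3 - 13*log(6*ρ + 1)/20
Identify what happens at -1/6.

The point is a logarithmic branch point.

The term (-13/20)*log(1 - ρ/(-1/6)) has argument 1 - -1/6/(-1/6) = 0 at -1/6: a logarithmic (infinitely-sheeted) branch point; the remaining terms are analytic or single-valued there.


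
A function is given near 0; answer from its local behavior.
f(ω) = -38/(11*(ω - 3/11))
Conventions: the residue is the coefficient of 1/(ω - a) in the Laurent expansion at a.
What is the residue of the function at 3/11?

At the order-1 pole 3/11 set g(ω) = (ω - (3/11))*f(ω) = -38/11.
Simple pole: residue = g(a) at a = 3/11, which is -38/11.

The residue is -38/11.


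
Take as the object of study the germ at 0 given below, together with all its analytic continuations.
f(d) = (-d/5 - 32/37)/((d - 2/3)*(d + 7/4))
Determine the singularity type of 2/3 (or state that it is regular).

The denominator factor d - 2/3 vanishes at 2/3 and appears to the power 1; the numerator there equals -554/555, nonzero, and no other factor vanishes.
Hence a pole whose order is the multiplicity, 1.

The point is a pole of order 1.


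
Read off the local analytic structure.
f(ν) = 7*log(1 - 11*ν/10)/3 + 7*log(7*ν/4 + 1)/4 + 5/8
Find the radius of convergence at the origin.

Branch term (7/4)*log(1 - ν/(-4/7)): its argument vanishes at ν = -4/7, a logarithmic branch point, modulus 4/7.
Branch term (7/3)*log(1 - ν/(10/11)): its argument vanishes at ν = 10/11, a logarithmic branch point, modulus 10/11.
The radius of convergence is the smallest modulus among the singular points: 4/7.

The radius of convergence is 4/7.


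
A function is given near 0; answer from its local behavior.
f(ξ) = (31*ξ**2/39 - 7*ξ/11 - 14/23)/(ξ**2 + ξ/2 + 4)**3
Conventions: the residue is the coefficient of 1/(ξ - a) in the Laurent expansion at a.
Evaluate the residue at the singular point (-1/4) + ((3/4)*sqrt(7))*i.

The residue is -((406264/274134861)*sqrt(7))*i.

The factor ξ**2 + ξ/2 + 4 splits as (ξ - a)(ξ - a') with a = (-1/4) + ((3/4)*sqrt(7))*i, a' = (-1/4) - ((3/4)*sqrt(7))*i. At the order-3 pole a set g(ξ) = (ξ - a)^3*f(ξ) = [31*ξ**2/39 - 7*ξ/11 - 14/23] / (ξ - a')^3.
Order-3 pole: residue = g''(a)/2; g''((-1/4) + ((3/4)*sqrt(7))*i) = -((812528/274134861)*sqrt(7))*i, so the residue is -((406264/274134861)*sqrt(7))*i.


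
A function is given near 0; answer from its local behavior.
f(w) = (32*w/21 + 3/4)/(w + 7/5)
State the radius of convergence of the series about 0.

Denominator factor (w + 7/5): pole of order 1 at -7/5, modulus 7/5.
The radius of convergence is the smallest modulus among the singular points: 7/5.

The radius of convergence is 7/5.


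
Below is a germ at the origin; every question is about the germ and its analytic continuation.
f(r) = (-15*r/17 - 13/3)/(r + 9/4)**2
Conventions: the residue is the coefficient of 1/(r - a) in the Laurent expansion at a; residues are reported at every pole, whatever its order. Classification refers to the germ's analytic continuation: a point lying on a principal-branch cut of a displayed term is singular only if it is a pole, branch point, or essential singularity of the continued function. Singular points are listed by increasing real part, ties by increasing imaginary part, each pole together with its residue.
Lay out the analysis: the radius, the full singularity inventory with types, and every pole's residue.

Radius of convergence at 0: 9/4.
At -9/4: a pole of order 2; residue -15/17.

Denominator factor (r + 9/4)^2: pole of order 2 at -9/4, modulus 9/4.
The radius of convergence is the smallest modulus among the singular points: 9/4.
At the order-2 pole -9/4 set g(r) = (r - (-9/4))^2*f(r) = -15*r/17 - 13/3.
Order-2 pole: residue = g'(a); g'(-9/4) = -15/17, so the residue is -15/17.


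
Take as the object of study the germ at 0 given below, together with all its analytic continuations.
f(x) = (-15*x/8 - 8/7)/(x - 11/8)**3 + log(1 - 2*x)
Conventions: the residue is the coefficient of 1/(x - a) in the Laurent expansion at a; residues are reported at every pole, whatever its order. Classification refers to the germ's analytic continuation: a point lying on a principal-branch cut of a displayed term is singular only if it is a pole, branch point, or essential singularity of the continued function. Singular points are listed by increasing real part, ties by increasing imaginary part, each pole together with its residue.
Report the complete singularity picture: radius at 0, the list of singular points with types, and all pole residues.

Denominator factor (x - 11/8)^3: pole of order 3 at 11/8, modulus 11/8.
Branch term (1)*log(1 - x/(1/2)): its argument vanishes at x = 1/2, a logarithmic branch point, modulus 1/2.
The radius of convergence is the smallest modulus among the singular points: 1/2.
The branch term is analytic at 11/8 and contributes nothing to the residue; only the rational part matters.
At the order-3 pole 11/8 set g(x) = (x - (11/8))^3*(rational part) = -15*x/8 - 8/7.
Order-3 pole: residue = g''(a)/2; g''(11/8) = 0, so the residue is 0.
List the singular points by increasing real part (a conjugate pair: the negative imaginary part first).

Radius of convergence at 0: 1/2.
At 1/2: a logarithmic branch point.
At 11/8: a pole of order 3; residue 0.


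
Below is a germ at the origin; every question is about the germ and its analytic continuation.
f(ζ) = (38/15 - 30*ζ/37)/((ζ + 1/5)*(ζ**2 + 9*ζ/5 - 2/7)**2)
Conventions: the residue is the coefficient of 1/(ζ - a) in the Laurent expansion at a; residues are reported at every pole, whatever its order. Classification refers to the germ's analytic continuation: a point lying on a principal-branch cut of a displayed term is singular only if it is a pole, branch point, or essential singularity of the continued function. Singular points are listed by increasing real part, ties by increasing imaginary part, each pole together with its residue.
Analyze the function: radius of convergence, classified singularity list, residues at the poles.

Radius of convergence at 0: -9/10 + (1/70)*sqrt(5369).
At -9/10 - (1/70)*sqrt(5369): a pole of order 2; residue -1145375/311799 + (7406837375/183427921911)*sqrt(5369).
At -1/5: a pole of order 1; residue 2290750/311799.
At -9/10 + (1/70)*sqrt(5369): a pole of order 2; residue -1145375/311799 - (7406837375/183427921911)*sqrt(5369).

Denominator factor (ζ + 1/5): pole of order 1 at -1/5, modulus 1/5.
Denominator factor (ζ**2 + 9*ζ/5 - 2/7)^2: discriminant 767/175, real irrational roots -9/10 + (1/70)*sqrt(5369) and -9/10 - (1/70)*sqrt(5369); poles of order 2, moduli -9/10 + (1/70)*sqrt(5369) and 9/10 + (1/70)*sqrt(5369).
The radius of convergence is the smallest modulus among the singular points: -9/10 + (1/70)*sqrt(5369).
The factor ζ**2 + 9*ζ/5 - 2/7 splits as (ζ - a)(ζ - a') with a = -9/10 - (1/70)*sqrt(5369), a' = -9/10 + (1/70)*sqrt(5369). At the order-2 pole a set g(ζ) = (ζ - a)^2*f(ζ) = [(38/15 - 30*ζ/37)/(ζ + 1/5)] / (ζ - a')^2.
Order-2 pole: residue = g'(a); g'(-9/10 - (1/70)*sqrt(5369)) = -1145375/311799 + (7406837375/183427921911)*sqrt(5369), so the residue is -1145375/311799 + (7406837375/183427921911)*sqrt(5369).
At the order-1 pole -1/5 set g(ζ) = (ζ - (-1/5))*f(ζ) = (38/15 - 30*ζ/37)/(ζ**2 + 9*ζ/5 - 2/7)**2.
Simple pole: residue = g(a) at a = -1/5, which is 2290750/311799.
The factor ζ**2 + 9*ζ/5 - 2/7 splits as (ζ - a)(ζ - a') with a = -9/10 + (1/70)*sqrt(5369), a' = -9/10 - (1/70)*sqrt(5369). At the order-2 pole a set g(ζ) = (ζ - a)^2*f(ζ) = [(38/15 - 30*ζ/37)/(ζ + 1/5)] / (ζ - a')^2.
Order-2 pole: residue = g'(a); g'(-9/10 + (1/70)*sqrt(5369)) = -1145375/311799 - (7406837375/183427921911)*sqrt(5369), so the residue is -1145375/311799 - (7406837375/183427921911)*sqrt(5369).
List the singular points by increasing real part (a conjugate pair: the negative imaginary part first).


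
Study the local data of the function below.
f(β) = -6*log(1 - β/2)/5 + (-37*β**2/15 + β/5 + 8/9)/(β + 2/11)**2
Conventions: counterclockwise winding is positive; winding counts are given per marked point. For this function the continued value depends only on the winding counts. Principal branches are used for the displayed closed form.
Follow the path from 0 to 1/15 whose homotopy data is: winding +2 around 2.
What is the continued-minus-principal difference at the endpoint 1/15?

The rational part is single-valued and drops out of the difference; each branch term changes only by its own monodromy.
(-6/5)*log(1 - β/(2)): each positive loop around 2 adds 2*pi*i to the log, so winding +2 contributes (-6/5)*(2)*2*pi*i = -(24/5)*pi*i.
Summing the contributions at β = 1/15 gives -(24/5)*pi*i.

Continued minus principal equals -(24/5)*pi*i.


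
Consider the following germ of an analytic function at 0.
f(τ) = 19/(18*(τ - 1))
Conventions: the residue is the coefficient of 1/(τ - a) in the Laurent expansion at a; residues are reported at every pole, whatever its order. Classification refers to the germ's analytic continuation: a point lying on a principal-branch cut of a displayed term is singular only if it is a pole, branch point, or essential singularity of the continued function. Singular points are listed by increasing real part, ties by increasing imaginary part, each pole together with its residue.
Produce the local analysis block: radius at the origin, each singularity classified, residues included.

Radius of convergence at 0: 1.
At 1: a pole of order 1; residue 19/18.

Denominator factor (τ - 1): pole of order 1 at 1, modulus 1.
The radius of convergence is the smallest modulus among the singular points: 1.
At the order-1 pole 1 set g(τ) = (τ - (1))*f(τ) = 19/18.
Simple pole: residue = g(a) at a = 1, which is 19/18.


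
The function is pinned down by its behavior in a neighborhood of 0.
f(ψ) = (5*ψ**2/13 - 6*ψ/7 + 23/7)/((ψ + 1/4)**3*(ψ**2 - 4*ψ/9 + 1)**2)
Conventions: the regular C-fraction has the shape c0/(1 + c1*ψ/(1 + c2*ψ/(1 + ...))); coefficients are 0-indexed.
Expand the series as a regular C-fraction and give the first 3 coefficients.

Taylor coefficients (expand at 0): a_0 = 1472/7, a_1 = -150656/63, a_2 = 44920256/2457.
c0 = a_0 = 1472/7. Peel one level at a time: if S = 1 + c*ψ/S' with S'(0) = 1, then c is the ψ-coefficient of S and S' = c*ψ/(S - 1).
S_1 = c0/f = 1 + (2354/207)*ψ + (23607457/557037)*ψ^2 + ...; c1 = 2354/207.
S_2 = c1*ψ/(S_1 - 1) = 1 + (-23607457/6334614)*ψ + ...; c2 = -23607457/6334614.

The regular C-fraction coefficients are [1472/7, 2354/207, -23607457/6334614].


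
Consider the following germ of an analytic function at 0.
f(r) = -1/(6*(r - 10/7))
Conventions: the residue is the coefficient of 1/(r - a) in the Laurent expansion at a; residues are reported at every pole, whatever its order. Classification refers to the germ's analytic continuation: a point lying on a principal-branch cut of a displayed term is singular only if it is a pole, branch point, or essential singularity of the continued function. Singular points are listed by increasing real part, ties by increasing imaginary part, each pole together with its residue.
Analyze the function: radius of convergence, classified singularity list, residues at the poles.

Radius of convergence at 0: 10/7.
At 10/7: a pole of order 1; residue -1/6.

Denominator factor (r - 10/7): pole of order 1 at 10/7, modulus 10/7.
The radius of convergence is the smallest modulus among the singular points: 10/7.
At the order-1 pole 10/7 set g(r) = (r - (10/7))*f(r) = -1/6.
Simple pole: residue = g(a) at a = 10/7, which is -1/6.


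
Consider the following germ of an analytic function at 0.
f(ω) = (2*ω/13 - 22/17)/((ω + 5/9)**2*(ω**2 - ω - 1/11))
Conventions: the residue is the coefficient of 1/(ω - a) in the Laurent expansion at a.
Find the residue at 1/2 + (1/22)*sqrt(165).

The residue is 245056185/104913341 - (110056617/524566705)*sqrt(165).

The factor ω**2 - ω - 1/11 splits as (ω - a)(ω - a') with a = 1/2 + (1/22)*sqrt(165), a' = 1/2 - (1/22)*sqrt(165). At the order-1 pole a set g(ω) = (ω - a)*f(ω) = [(2*ω/13 - 22/17)/(ω + 5/9)**2] / (ω - a').
Simple pole: residue = g(a) at a = 1/2 + (1/22)*sqrt(165), which is 245056185/104913341 - (110056617/524566705)*sqrt(165).


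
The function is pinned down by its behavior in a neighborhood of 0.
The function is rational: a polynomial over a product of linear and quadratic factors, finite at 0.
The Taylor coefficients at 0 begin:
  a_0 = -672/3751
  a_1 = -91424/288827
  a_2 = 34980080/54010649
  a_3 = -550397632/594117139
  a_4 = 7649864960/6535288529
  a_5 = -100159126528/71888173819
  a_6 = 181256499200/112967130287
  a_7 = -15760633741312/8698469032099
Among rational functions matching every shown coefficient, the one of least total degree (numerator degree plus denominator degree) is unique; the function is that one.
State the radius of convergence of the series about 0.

No rational of total degree below 4 reproduces all 8 coefficients; solving the [2/2] Pade equations on them gives f(w) = (-3*w**2/34 - 17*w/21 - 7/31)/((w + 11/12)*(w + 11/8)), whose expansion matches every shown term.
Denominator factor (w + 11/12): pole of order 1 at -11/12, modulus 11/12.
Denominator factor (w + 11/8): pole of order 1 at -11/8, modulus 11/8.
The radius of convergence is the smallest modulus among the singular points: 11/12.

The radius of convergence is 11/12.


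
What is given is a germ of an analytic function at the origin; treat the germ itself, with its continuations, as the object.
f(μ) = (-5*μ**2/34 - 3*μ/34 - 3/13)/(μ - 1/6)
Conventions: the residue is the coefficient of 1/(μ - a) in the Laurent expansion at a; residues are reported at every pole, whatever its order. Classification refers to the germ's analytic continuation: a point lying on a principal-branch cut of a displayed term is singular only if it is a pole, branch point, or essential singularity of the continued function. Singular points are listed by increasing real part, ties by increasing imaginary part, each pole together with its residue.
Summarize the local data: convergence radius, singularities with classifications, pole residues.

Denominator factor (μ - 1/6): pole of order 1 at 1/6, modulus 1/6.
The radius of convergence is the smallest modulus among the singular points: 1/6.
At the order-1 pole 1/6 set g(μ) = (μ - (1/6))*f(μ) = -5*μ**2/34 - 3*μ/34 - 3/13.
Simple pole: residue = g(a) at a = 1/6, which is -3971/15912.

Radius of convergence at 0: 1/6.
At 1/6: a pole of order 1; residue -3971/15912.
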